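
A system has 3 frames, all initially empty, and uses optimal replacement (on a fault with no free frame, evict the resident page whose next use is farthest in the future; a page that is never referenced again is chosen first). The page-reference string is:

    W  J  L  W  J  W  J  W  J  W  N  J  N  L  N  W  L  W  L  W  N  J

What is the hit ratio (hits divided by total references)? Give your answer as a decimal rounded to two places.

0.73

W → miss, frames (W)
J → miss, frames (W J)
L → miss, frames (W J L)
W → hit
J → hit
W → hit
J → hit
W → hit
J → hit
W → hit
N → miss, evict W, frames (J L N)
J → hit
N → hit
L → hit
N → hit
W → miss, evict J, frames (L N W)
L → hit
W → hit
L → hit
W → hit
N → hit
J → miss, evict W, frames (L N J)
Hits: 16 of 22 references → 16/22 = 0.7273.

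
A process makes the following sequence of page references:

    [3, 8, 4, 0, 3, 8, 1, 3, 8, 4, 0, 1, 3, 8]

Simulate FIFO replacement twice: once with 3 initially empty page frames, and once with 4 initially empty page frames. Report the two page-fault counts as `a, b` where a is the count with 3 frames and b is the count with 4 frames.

3 frames: F F F F F F F . . F F . F F → 11 faults.
4 frames: F F F F . . F F F F F F F F → 12 faults.
12 > 11: adding a frame increased faults — Belady's anomaly.

11, 12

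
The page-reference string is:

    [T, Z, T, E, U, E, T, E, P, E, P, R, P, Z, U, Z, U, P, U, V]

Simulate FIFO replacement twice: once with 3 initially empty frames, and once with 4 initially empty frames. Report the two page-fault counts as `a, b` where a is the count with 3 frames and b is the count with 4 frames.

3 frames: F F . F F . F . F F . F . F F . . F . F → 12 faults.
4 frames: F F . F F . . . F . . F . F . . . . . F → 8 faults.
8 < 12: adding a frame reduced faults, as is typical.

12, 8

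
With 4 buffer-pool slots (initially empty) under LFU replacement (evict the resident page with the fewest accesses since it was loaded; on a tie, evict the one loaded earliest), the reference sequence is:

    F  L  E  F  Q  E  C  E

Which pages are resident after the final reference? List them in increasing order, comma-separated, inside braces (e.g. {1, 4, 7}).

F: fault, frames [F]
L: fault, frames [F, L]
E: fault, frames [F, L, E]
F: hit
Q: fault, frames [F, L, E, Q]
E: hit
C: fault, evict L, frames [F, E, Q, C]
E: hit

{C, E, F, Q}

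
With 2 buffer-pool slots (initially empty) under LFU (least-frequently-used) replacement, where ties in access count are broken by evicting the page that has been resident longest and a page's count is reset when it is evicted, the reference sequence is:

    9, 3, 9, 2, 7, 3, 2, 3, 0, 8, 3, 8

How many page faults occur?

9 -> miss, frames {9}
3 -> miss, frames {9,3}
9 -> hit
2 -> miss, evict 3, frames {9,2}
7 -> miss, evict 2, frames {9,7}
3 -> miss, evict 7, frames {9,3}
2 -> miss, evict 3, frames {9,2}
3 -> miss, evict 2, frames {9,3}
0 -> miss, evict 3, frames {9,0}
8 -> miss, evict 0, frames {9,8}
3 -> miss, evict 8, frames {9,3}
8 -> miss, evict 3, frames {9,8}
Page faults: 11.

11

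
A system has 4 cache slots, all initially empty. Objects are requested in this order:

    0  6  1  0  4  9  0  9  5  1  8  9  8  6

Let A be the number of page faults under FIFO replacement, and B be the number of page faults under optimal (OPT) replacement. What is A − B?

Under FIFO: F F F . F F F . F F F F . F → 11 faults.
Under OPT: F F F . F F . . F . F . . . → 7 faults.
A − B = 11 − 7 = 4.

4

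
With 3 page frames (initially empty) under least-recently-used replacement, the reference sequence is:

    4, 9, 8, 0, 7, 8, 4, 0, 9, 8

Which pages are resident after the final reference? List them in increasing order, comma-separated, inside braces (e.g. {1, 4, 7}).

{0, 8, 9}

4: fault, frames [4]
9: fault, frames [4, 9]
8: fault, frames [4, 9, 8]
0: fault, evict 4, frames [9, 8, 0]
7: fault, evict 9, frames [8, 0, 7]
8: hit
4: fault, evict 0, frames [7, 8, 4]
0: fault, evict 7, frames [8, 4, 0]
9: fault, evict 8, frames [4, 0, 9]
8: fault, evict 4, frames [0, 9, 8]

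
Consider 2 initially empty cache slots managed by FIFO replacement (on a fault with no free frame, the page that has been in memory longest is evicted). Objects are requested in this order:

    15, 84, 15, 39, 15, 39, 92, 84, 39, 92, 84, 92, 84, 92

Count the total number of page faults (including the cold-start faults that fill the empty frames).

9

15 → miss, frames {15}
84 → miss, frames {15,84}
15 → hit
39 → miss, evict 15, frames {84,39}
15 → miss, evict 84, frames {39,15}
39 → hit
92 → miss, evict 39, frames {15,92}
84 → miss, evict 15, frames {92,84}
39 → miss, evict 92, frames {84,39}
92 → miss, evict 84, frames {39,92}
84 → miss, evict 39, frames {92,84}
92 → hit
84 → hit
92 → hit
Page faults: 9.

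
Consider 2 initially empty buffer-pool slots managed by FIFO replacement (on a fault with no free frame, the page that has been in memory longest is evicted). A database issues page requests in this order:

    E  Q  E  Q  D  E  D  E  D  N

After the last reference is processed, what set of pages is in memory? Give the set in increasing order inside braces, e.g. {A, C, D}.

E → fault, frames [E]
Q → fault, frames [E, Q]
E → hit
Q → hit
D → fault, evict E, frames [Q, D]
E → fault, evict Q, frames [D, E]
D → hit
E → hit
D → hit
N → fault, evict D, frames [E, N]

{E, N}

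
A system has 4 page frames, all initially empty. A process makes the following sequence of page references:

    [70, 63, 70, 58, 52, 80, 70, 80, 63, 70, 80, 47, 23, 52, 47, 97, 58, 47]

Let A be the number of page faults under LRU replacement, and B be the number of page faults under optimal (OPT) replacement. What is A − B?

2

Under LRU: F F . F F F . . F . . F F F . F F . → 11 faults.
Under OPT: F F . F F F . . . . . F F . . F F . → 9 faults.
A − B = 11 − 9 = 2.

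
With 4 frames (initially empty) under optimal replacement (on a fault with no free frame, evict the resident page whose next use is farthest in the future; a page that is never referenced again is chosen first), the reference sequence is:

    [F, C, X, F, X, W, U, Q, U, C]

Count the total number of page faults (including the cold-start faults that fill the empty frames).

F -> fault, frames (F)
C -> fault, frames (F C)
X -> fault, frames (F C X)
F -> hit
X -> hit
W -> fault, frames (F C X W)
U -> fault, evict W, frames (F C X U)
Q -> fault, evict X, frames (F C U Q)
U -> hit
C -> hit
Page faults: 6.

6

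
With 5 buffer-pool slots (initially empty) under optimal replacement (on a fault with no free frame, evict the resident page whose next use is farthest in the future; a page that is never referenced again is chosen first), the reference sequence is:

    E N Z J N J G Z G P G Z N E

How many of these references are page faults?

6

E → fault, frames [E]
N → fault, frames [E, N]
Z → fault, frames [E, N, Z]
J → fault, frames [E, N, Z, J]
N → hit
J → hit
G → fault, frames [E, N, Z, J, G]
Z → hit
G → hit
P → fault, evict J, frames [E, N, Z, G, P]
G → hit
Z → hit
N → hit
E → hit
Page faults: 6.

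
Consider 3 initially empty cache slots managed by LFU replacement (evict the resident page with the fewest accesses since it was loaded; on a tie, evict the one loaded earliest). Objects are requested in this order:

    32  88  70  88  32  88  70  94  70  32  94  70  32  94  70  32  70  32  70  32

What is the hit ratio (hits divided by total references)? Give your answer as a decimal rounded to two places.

0.55

32 -> fault, frames (32)
88 -> fault, frames (32 88)
70 -> fault, frames (32 88 70)
88 -> hit
32 -> hit
88 -> hit
70 -> hit
94 -> fault, evict 32, frames (88 70 94)
70 -> hit
32 -> fault, evict 94, frames (88 70 32)
94 -> fault, evict 32, frames (88 70 94)
70 -> hit
32 -> fault, evict 94, frames (88 70 32)
94 -> fault, evict 32, frames (88 70 94)
70 -> hit
32 -> fault, evict 94, frames (88 70 32)
70 -> hit
32 -> hit
70 -> hit
32 -> hit
Hits: 11 of 20 references → 11/20 = 0.5500.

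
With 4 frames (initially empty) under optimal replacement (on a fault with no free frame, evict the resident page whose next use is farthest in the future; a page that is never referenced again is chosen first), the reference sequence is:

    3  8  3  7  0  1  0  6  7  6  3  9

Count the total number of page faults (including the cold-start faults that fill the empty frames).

7

3 → miss, frames (3)
8 → miss, frames (3 8)
3 → hit
7 → miss, frames (3 8 7)
0 → miss, frames (3 8 7 0)
1 → miss, evict 8, frames (3 7 0 1)
0 → hit
6 → miss, evict 1, frames (3 7 0 6)
7 → hit
6 → hit
3 → hit
9 → miss, evict 6, frames (3 7 0 9)
Page faults: 7.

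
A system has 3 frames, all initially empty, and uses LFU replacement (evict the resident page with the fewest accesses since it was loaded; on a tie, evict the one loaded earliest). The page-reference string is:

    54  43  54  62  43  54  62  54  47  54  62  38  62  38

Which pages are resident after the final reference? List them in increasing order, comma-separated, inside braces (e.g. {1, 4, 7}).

{38, 54, 62}

54: fault, frames [54]
43: fault, frames [54, 43]
54: hit
62: fault, frames [54, 43, 62]
43: hit
54: hit
62: hit
54: hit
47: fault, evict 43, frames [54, 62, 47]
54: hit
62: hit
38: fault, evict 47, frames [54, 62, 38]
62: hit
38: hit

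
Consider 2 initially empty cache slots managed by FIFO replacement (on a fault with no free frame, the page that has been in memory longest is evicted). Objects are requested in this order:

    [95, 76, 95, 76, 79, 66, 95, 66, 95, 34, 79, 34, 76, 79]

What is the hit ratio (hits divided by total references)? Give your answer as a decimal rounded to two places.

0.43

95: fault, frames [95]
76: fault, frames [95, 76]
95: hit
76: hit
79: fault, evict 95, frames [76, 79]
66: fault, evict 76, frames [79, 66]
95: fault, evict 79, frames [66, 95]
66: hit
95: hit
34: fault, evict 66, frames [95, 34]
79: fault, evict 95, frames [34, 79]
34: hit
76: fault, evict 34, frames [79, 76]
79: hit
Hits: 6 of 14 references → 6/14 = 0.4286.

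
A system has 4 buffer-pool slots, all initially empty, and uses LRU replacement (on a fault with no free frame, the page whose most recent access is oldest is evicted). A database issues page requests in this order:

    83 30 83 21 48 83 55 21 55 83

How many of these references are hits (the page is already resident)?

83: miss, frames (83)
30: miss, frames (83 30)
83: hit
21: miss, frames (30 83 21)
48: miss, frames (30 83 21 48)
83: hit
55: miss, evict 30, frames (21 48 83 55)
21: hit
55: hit
83: hit
Hits: 5.

5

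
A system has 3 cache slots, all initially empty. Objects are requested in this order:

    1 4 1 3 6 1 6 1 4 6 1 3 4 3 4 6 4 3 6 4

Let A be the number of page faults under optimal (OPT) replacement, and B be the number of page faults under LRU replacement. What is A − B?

Under OPT: F F . F F . . . . . . F . . . . . . . . → 5 faults.
Under LRU: F F . F F . . . F . . F F . . F . . . . → 8 faults.
A − B = 5 − 8 = -3.

-3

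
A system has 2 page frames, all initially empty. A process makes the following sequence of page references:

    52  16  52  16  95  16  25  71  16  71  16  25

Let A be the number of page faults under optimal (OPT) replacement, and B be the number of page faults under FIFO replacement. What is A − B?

-1

Under OPT: F F . . F . F F . . . F → 6 faults.
Under FIFO: F F . . F . F F F . . F → 7 faults.
A − B = 6 − 7 = -1.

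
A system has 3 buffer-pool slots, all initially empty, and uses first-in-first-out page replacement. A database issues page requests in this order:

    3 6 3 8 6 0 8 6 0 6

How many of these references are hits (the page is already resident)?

6

3 -> miss, frames [3]
6 -> miss, frames [3, 6]
3 -> hit
8 -> miss, frames [3, 6, 8]
6 -> hit
0 -> miss, evict 3, frames [6, 8, 0]
8 -> hit
6 -> hit
0 -> hit
6 -> hit
Hits: 6.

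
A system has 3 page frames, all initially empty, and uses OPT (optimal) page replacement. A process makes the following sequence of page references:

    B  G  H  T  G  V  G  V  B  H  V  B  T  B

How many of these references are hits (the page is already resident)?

B: miss, frames {B}
G: miss, frames {B,G}
H: miss, frames {B,G,H}
T: miss, evict H, frames {B,G,T}
G: hit
V: miss, evict T, frames {B,G,V}
G: hit
V: hit
B: hit
H: miss, evict G, frames {B,V,H}
V: hit
B: hit
T: miss, evict H, frames {B,V,T}
B: hit
Hits: 7.

7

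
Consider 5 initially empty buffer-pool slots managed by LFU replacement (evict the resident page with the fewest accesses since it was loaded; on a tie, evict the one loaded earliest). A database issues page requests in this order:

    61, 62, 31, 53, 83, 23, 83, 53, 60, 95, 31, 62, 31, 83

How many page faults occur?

10

61 → fault, frames [61]
62 → fault, frames [61, 62]
31 → fault, frames [61, 62, 31]
53 → fault, frames [61, 62, 31, 53]
83 → fault, frames [61, 62, 31, 53, 83]
23 → fault, evict 61, frames [62, 31, 53, 83, 23]
83 → hit
53 → hit
60 → fault, evict 62, frames [31, 53, 83, 23, 60]
95 → fault, evict 31, frames [53, 83, 23, 60, 95]
31 → fault, evict 23, frames [53, 83, 60, 95, 31]
62 → fault, evict 60, frames [53, 83, 95, 31, 62]
31 → hit
83 → hit
Page faults: 10.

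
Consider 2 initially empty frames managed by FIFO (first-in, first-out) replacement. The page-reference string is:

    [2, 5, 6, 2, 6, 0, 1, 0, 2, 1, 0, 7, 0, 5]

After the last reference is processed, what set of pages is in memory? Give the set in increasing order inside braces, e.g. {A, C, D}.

2: miss, frames [2]
5: miss, frames [2, 5]
6: miss, evict 2, frames [5, 6]
2: miss, evict 5, frames [6, 2]
6: hit
0: miss, evict 6, frames [2, 0]
1: miss, evict 2, frames [0, 1]
0: hit
2: miss, evict 0, frames [1, 2]
1: hit
0: miss, evict 1, frames [2, 0]
7: miss, evict 2, frames [0, 7]
0: hit
5: miss, evict 0, frames [7, 5]

{5, 7}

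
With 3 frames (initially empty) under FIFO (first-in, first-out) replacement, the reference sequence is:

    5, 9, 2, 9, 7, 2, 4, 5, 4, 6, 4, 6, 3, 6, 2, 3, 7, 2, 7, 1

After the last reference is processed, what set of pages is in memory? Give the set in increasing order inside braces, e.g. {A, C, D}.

5 → miss, frames [5]
9 → miss, frames [5, 9]
2 → miss, frames [5, 9, 2]
9 → hit
7 → miss, evict 5, frames [9, 2, 7]
2 → hit
4 → miss, evict 9, frames [2, 7, 4]
5 → miss, evict 2, frames [7, 4, 5]
4 → hit
6 → miss, evict 7, frames [4, 5, 6]
4 → hit
6 → hit
3 → miss, evict 4, frames [5, 6, 3]
6 → hit
2 → miss, evict 5, frames [6, 3, 2]
3 → hit
7 → miss, evict 6, frames [3, 2, 7]
2 → hit
7 → hit
1 → miss, evict 3, frames [2, 7, 1]

{1, 2, 7}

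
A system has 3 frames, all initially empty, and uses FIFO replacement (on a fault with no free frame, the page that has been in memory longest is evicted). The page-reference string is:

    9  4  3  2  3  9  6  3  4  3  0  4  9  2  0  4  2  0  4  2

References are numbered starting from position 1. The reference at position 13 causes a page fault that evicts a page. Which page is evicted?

3

pos 1: 9 -> miss, frames [9]
pos 2: 4 -> miss, frames [9, 4]
pos 3: 3 -> miss, frames [9, 4, 3]
pos 4: 2 -> miss, evict 9, frames [4, 3, 2]
pos 5: 3 -> hit
pos 6: 9 -> miss, evict 4, frames [3, 2, 9]
pos 7: 6 -> miss, evict 3, frames [2, 9, 6]
pos 8: 3 -> miss, evict 2, frames [9, 6, 3]
pos 9: 4 -> miss, evict 9, frames [6, 3, 4]
pos 10: 3 -> hit
pos 11: 0 -> miss, evict 6, frames [3, 4, 0]
pos 12: 4 -> hit
pos 13: 9 -> miss, evict 3, frames [4, 0, 9]
At position 13, page 3 is evicted.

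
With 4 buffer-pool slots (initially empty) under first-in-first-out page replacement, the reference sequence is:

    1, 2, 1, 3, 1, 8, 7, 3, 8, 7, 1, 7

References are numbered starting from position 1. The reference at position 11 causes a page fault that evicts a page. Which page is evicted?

2

pos 1: 1: miss, frames [1]
pos 2: 2: miss, frames [1, 2]
pos 3: 1: hit
pos 4: 3: miss, frames [1, 2, 3]
pos 5: 1: hit
pos 6: 8: miss, frames [1, 2, 3, 8]
pos 7: 7: miss, evict 1, frames [2, 3, 8, 7]
pos 8: 3: hit
pos 9: 8: hit
pos 10: 7: hit
pos 11: 1: miss, evict 2, frames [3, 8, 7, 1]
At position 11, page 2 is evicted.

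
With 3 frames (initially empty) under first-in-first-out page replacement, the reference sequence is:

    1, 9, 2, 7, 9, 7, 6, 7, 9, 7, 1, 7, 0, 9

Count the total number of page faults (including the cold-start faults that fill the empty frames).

10

1: fault, frames [1]
9: fault, frames [1, 9]
2: fault, frames [1, 9, 2]
7: fault, evict 1, frames [9, 2, 7]
9: hit
7: hit
6: fault, evict 9, frames [2, 7, 6]
7: hit
9: fault, evict 2, frames [7, 6, 9]
7: hit
1: fault, evict 7, frames [6, 9, 1]
7: fault, evict 6, frames [9, 1, 7]
0: fault, evict 9, frames [1, 7, 0]
9: fault, evict 1, frames [7, 0, 9]
Page faults: 10.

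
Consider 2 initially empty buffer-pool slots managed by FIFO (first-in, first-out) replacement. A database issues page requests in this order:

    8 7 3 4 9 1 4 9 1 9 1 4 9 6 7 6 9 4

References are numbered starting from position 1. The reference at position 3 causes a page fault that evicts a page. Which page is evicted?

pos 1: 8 → fault, frames (8)
pos 2: 7 → fault, frames (8 7)
pos 3: 3 → fault, evict 8, frames (7 3)
At position 3, page 8 is evicted.

8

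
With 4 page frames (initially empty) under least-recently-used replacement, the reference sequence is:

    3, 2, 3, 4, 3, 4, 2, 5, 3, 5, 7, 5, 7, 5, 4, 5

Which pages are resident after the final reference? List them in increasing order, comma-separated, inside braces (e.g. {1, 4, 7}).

{3, 4, 5, 7}

3 → miss, frames [3]
2 → miss, frames [3, 2]
3 → hit
4 → miss, frames [2, 3, 4]
3 → hit
4 → hit
2 → hit
5 → miss, frames [3, 4, 2, 5]
3 → hit
5 → hit
7 → miss, evict 4, frames [2, 3, 5, 7]
5 → hit
7 → hit
5 → hit
4 → miss, evict 2, frames [3, 7, 5, 4]
5 → hit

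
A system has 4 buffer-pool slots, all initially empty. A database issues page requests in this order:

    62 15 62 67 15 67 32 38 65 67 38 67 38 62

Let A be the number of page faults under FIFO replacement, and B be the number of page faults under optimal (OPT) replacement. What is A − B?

Under FIFO: F F . F . . F F F . . . . F → 7 faults.
Under OPT: F F . F . . F F F . . . . . → 6 faults.
A − B = 7 − 6 = 1.

1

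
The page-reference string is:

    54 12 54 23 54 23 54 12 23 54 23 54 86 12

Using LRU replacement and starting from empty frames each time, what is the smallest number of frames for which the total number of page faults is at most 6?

3

f=1: 14 faults
f=2: 8 faults
f=3: 5 faults
f=4: 4 faults
Smallest f with faults ≤ 6 is 3.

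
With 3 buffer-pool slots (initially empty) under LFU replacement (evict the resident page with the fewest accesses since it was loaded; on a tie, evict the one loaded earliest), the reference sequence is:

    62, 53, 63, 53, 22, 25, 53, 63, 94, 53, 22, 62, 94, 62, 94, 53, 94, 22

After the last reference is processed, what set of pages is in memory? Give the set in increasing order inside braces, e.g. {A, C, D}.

{22, 53, 94}

62 → miss, frames {62}
53 → miss, frames {62,53}
63 → miss, frames {62,53,63}
53 → hit
22 → miss, evict 62, frames {53,63,22}
25 → miss, evict 63, frames {53,22,25}
53 → hit
63 → miss, evict 22, frames {53,25,63}
94 → miss, evict 25, frames {53,63,94}
53 → hit
22 → miss, evict 63, frames {53,94,22}
62 → miss, evict 94, frames {53,22,62}
94 → miss, evict 22, frames {53,62,94}
62 → hit
94 → hit
53 → hit
94 → hit
22 → miss, evict 62, frames {53,94,22}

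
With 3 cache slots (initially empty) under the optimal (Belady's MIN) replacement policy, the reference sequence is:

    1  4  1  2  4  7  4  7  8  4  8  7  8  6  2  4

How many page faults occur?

7

1 -> miss, frames [1]
4 -> miss, frames [1, 4]
1 -> hit
2 -> miss, frames [1, 4, 2]
4 -> hit
7 -> miss, evict 1, frames [4, 2, 7]
4 -> hit
7 -> hit
8 -> miss, evict 2, frames [4, 7, 8]
4 -> hit
8 -> hit
7 -> hit
8 -> hit
6 -> miss, evict 8, frames [4, 7, 6]
2 -> miss, evict 6, frames [4, 7, 2]
4 -> hit
Page faults: 7.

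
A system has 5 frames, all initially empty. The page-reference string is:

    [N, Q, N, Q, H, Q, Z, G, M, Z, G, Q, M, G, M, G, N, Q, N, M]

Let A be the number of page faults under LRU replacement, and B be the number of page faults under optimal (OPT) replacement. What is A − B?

Under LRU: F F . . F . F F F . . . . . . . F . . . → 7 faults.
Under OPT: F F . . F . F F F . . . . . . . . . . . → 6 faults.
A − B = 7 − 6 = 1.

1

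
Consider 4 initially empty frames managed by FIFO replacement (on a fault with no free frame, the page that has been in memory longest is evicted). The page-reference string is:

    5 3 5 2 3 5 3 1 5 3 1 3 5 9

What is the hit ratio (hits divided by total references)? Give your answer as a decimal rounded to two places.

0.64

5 -> miss, frames {5}
3 -> miss, frames {5,3}
5 -> hit
2 -> miss, frames {5,3,2}
3 -> hit
5 -> hit
3 -> hit
1 -> miss, frames {5,3,2,1}
5 -> hit
3 -> hit
1 -> hit
3 -> hit
5 -> hit
9 -> miss, evict 5, frames {3,2,1,9}
Hits: 9 of 14 references → 9/14 = 0.6429.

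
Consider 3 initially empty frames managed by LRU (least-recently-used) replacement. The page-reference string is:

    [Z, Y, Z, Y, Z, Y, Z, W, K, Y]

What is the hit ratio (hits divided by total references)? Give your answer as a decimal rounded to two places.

Z -> miss, frames (Z)
Y -> miss, frames (Z Y)
Z -> hit
Y -> hit
Z -> hit
Y -> hit
Z -> hit
W -> miss, frames (Y Z W)
K -> miss, evict Y, frames (Z W K)
Y -> miss, evict Z, frames (W K Y)
Hits: 5 of 10 references → 5/10 = 0.5000.

0.50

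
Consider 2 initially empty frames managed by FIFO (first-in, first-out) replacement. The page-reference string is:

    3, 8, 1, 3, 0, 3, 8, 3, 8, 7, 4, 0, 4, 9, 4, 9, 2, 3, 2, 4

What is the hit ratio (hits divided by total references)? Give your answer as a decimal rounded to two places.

0.25

3 → fault, frames (3)
8 → fault, frames (3 8)
1 → fault, evict 3, frames (8 1)
3 → fault, evict 8, frames (1 3)
0 → fault, evict 1, frames (3 0)
3 → hit
8 → fault, evict 3, frames (0 8)
3 → fault, evict 0, frames (8 3)
8 → hit
7 → fault, evict 8, frames (3 7)
4 → fault, evict 3, frames (7 4)
0 → fault, evict 7, frames (4 0)
4 → hit
9 → fault, evict 4, frames (0 9)
4 → fault, evict 0, frames (9 4)
9 → hit
2 → fault, evict 9, frames (4 2)
3 → fault, evict 4, frames (2 3)
2 → hit
4 → fault, evict 2, frames (3 4)
Hits: 5 of 20 references → 5/20 = 0.2500.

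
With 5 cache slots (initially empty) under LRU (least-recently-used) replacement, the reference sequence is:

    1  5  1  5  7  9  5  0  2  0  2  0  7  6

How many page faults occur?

1 → fault, frames [1]
5 → fault, frames [1, 5]
1 → hit
5 → hit
7 → fault, frames [1, 5, 7]
9 → fault, frames [1, 5, 7, 9]
5 → hit
0 → fault, frames [1, 7, 9, 5, 0]
2 → fault, evict 1, frames [7, 9, 5, 0, 2]
0 → hit
2 → hit
0 → hit
7 → hit
6 → fault, evict 9, frames [5, 2, 0, 7, 6]
Page faults: 7.

7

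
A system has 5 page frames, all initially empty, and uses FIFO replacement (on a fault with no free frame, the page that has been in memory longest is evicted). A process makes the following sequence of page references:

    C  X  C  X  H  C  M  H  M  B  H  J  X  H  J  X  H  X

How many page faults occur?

C: fault, frames {C}
X: fault, frames {C,X}
C: hit
X: hit
H: fault, frames {C,X,H}
C: hit
M: fault, frames {C,X,H,M}
H: hit
M: hit
B: fault, frames {C,X,H,M,B}
H: hit
J: fault, evict C, frames {X,H,M,B,J}
X: hit
H: hit
J: hit
X: hit
H: hit
X: hit
Page faults: 6.

6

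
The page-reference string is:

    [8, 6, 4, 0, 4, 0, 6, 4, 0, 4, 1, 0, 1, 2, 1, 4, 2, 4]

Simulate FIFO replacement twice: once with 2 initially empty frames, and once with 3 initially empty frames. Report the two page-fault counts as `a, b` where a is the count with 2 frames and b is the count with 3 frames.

10, 7

2 frames: F F F F . . F F F . F . . F . F . . → 10 faults.
3 frames: F F F F . . . . . . F . . F . F . . → 7 faults.
7 < 10: adding a frame reduced faults, as is typical.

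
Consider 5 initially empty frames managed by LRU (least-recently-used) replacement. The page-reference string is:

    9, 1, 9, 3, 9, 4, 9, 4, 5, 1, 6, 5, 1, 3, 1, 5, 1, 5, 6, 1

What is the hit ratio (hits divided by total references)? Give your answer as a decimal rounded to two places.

9: fault, frames {9}
1: fault, frames {9,1}
9: hit
3: fault, frames {1,9,3}
9: hit
4: fault, frames {1,3,9,4}
9: hit
4: hit
5: fault, frames {1,3,9,4,5}
1: hit
6: fault, evict 3, frames {9,4,5,1,6}
5: hit
1: hit
3: fault, evict 9, frames {4,6,5,1,3}
1: hit
5: hit
1: hit
5: hit
6: hit
1: hit
Hits: 13 of 20 references → 13/20 = 0.6500.

0.65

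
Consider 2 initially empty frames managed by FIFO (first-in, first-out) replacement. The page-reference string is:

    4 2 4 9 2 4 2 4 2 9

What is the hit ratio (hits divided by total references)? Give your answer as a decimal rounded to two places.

4 → fault, frames (4)
2 → fault, frames (4 2)
4 → hit
9 → fault, evict 4, frames (2 9)
2 → hit
4 → fault, evict 2, frames (9 4)
2 → fault, evict 9, frames (4 2)
4 → hit
2 → hit
9 → fault, evict 4, frames (2 9)
Hits: 4 of 10 references → 4/10 = 0.4000.

0.40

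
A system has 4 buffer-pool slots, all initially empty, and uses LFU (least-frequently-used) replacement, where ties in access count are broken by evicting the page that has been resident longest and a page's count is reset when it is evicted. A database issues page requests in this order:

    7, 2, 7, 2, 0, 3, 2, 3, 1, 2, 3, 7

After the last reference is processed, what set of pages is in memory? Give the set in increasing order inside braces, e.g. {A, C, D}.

7 -> miss, frames {7}
2 -> miss, frames {7,2}
7 -> hit
2 -> hit
0 -> miss, frames {7,2,0}
3 -> miss, frames {7,2,0,3}
2 -> hit
3 -> hit
1 -> miss, evict 0, frames {7,2,3,1}
2 -> hit
3 -> hit
7 -> hit

{1, 2, 3, 7}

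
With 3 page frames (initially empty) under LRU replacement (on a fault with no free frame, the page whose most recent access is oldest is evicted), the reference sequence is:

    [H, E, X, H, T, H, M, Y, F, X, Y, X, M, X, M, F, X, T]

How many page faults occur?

11

H: miss, frames [H]
E: miss, frames [H, E]
X: miss, frames [H, E, X]
H: hit
T: miss, evict E, frames [X, H, T]
H: hit
M: miss, evict X, frames [T, H, M]
Y: miss, evict T, frames [H, M, Y]
F: miss, evict H, frames [M, Y, F]
X: miss, evict M, frames [Y, F, X]
Y: hit
X: hit
M: miss, evict F, frames [Y, X, M]
X: hit
M: hit
F: miss, evict Y, frames [X, M, F]
X: hit
T: miss, evict M, frames [F, X, T]
Page faults: 11.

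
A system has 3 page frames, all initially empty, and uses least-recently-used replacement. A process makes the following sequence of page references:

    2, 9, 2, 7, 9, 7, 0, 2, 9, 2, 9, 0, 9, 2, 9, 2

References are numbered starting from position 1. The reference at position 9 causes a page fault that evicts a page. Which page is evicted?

pos 1: 2: fault, frames {2}
pos 2: 9: fault, frames {2,9}
pos 3: 2: hit
pos 4: 7: fault, frames {9,2,7}
pos 5: 9: hit
pos 6: 7: hit
pos 7: 0: fault, evict 2, frames {9,7,0}
pos 8: 2: fault, evict 9, frames {7,0,2}
pos 9: 9: fault, evict 7, frames {0,2,9}
At position 9, page 7 is evicted.

7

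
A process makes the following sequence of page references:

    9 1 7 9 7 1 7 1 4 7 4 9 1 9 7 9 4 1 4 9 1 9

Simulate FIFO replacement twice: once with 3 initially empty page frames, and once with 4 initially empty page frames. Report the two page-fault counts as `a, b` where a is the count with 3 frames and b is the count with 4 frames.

3 frames: F F F . . . . . F . . F F . F . F . . F F . → 10 faults.
4 frames: F F F . . . . . F . . . . . . . . . . . . . → 4 faults.
4 < 10: adding a frame reduced faults, as is typical.

10, 4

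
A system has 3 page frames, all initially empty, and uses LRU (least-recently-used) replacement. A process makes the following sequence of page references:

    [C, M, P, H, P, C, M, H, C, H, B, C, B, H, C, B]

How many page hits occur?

8

C -> fault, frames {C}
M -> fault, frames {C,M}
P -> fault, frames {C,M,P}
H -> fault, evict C, frames {M,P,H}
P -> hit
C -> fault, evict M, frames {H,P,C}
M -> fault, evict H, frames {P,C,M}
H -> fault, evict P, frames {C,M,H}
C -> hit
H -> hit
B -> fault, evict M, frames {C,H,B}
C -> hit
B -> hit
H -> hit
C -> hit
B -> hit
Hits: 8.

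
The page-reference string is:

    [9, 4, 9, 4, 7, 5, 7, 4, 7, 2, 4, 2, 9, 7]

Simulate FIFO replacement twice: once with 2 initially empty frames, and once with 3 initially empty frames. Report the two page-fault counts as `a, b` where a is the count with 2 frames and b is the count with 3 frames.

2 frames: F F . . F F . F F F F . F F → 10 faults.
3 frames: F F . . F F . . . F F . F F → 8 faults.
8 < 10: adding a frame reduced faults, as is typical.

10, 8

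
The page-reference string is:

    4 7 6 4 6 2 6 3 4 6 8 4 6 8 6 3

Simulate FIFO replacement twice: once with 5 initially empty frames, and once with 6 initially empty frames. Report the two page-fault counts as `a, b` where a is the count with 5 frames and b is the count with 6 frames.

7, 6

5 frames: F F F . . F . F . . F F . . . . → 7 faults.
6 frames: F F F . . F . F . . F . . . . . → 6 faults.
6 < 7: adding a frame reduced faults, as is typical.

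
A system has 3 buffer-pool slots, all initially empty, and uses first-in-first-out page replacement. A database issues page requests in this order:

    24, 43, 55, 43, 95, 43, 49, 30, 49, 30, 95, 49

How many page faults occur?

24 -> fault, frames (24)
43 -> fault, frames (24 43)
55 -> fault, frames (24 43 55)
43 -> hit
95 -> fault, evict 24, frames (43 55 95)
43 -> hit
49 -> fault, evict 43, frames (55 95 49)
30 -> fault, evict 55, frames (95 49 30)
49 -> hit
30 -> hit
95 -> hit
49 -> hit
Page faults: 6.

6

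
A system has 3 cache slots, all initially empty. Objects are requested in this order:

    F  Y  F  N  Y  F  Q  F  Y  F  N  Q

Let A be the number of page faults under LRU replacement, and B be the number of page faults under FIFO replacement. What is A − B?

-2

Under LRU: F F . F . . F . . . F F → 6 faults.
Under FIFO: F F . F . . F F F . F F → 8 faults.
A − B = 6 − 8 = -2.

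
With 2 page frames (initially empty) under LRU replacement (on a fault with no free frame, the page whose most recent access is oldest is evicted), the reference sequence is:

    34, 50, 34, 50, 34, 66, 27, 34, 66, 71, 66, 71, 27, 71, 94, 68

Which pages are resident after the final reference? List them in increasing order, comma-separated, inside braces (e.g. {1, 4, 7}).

{68, 94}

34 -> fault, frames (34)
50 -> fault, frames (34 50)
34 -> hit
50 -> hit
34 -> hit
66 -> fault, evict 50, frames (34 66)
27 -> fault, evict 34, frames (66 27)
34 -> fault, evict 66, frames (27 34)
66 -> fault, evict 27, frames (34 66)
71 -> fault, evict 34, frames (66 71)
66 -> hit
71 -> hit
27 -> fault, evict 66, frames (71 27)
71 -> hit
94 -> fault, evict 27, frames (71 94)
68 -> fault, evict 71, frames (94 68)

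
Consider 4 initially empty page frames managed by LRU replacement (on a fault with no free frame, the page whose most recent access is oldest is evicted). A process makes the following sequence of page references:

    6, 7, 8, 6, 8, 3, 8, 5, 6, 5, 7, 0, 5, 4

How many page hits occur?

6

6 -> fault, frames {6}
7 -> fault, frames {6,7}
8 -> fault, frames {6,7,8}
6 -> hit
8 -> hit
3 -> fault, frames {7,6,8,3}
8 -> hit
5 -> fault, evict 7, frames {6,3,8,5}
6 -> hit
5 -> hit
7 -> fault, evict 3, frames {8,6,5,7}
0 -> fault, evict 8, frames {6,5,7,0}
5 -> hit
4 -> fault, evict 6, frames {7,0,5,4}
Hits: 6.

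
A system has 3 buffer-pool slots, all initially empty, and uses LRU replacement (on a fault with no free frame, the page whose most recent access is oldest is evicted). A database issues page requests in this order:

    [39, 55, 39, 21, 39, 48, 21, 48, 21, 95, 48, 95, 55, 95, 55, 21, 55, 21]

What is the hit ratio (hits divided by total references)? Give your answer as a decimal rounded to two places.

0.61

39: miss, frames {39}
55: miss, frames {39,55}
39: hit
21: miss, frames {55,39,21}
39: hit
48: miss, evict 55, frames {21,39,48}
21: hit
48: hit
21: hit
95: miss, evict 39, frames {48,21,95}
48: hit
95: hit
55: miss, evict 21, frames {48,95,55}
95: hit
55: hit
21: miss, evict 48, frames {95,55,21}
55: hit
21: hit
Hits: 11 of 18 references → 11/18 = 0.6111.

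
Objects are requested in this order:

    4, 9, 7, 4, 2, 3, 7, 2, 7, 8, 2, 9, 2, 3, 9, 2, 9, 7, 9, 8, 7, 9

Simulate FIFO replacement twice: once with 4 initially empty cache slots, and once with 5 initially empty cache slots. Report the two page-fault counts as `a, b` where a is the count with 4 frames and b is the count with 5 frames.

8, 6

4 frames: F F F . F F . . . F . F . . . . . F . . . . → 8 faults.
5 frames: F F F . F F . . . F . . . . . . . . . . . . → 6 faults.
6 < 8: adding a frame reduced faults, as is typical.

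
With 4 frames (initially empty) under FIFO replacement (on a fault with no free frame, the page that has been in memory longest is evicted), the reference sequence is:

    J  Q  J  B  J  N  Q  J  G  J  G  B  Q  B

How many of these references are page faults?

J: fault, frames (J)
Q: fault, frames (J Q)
J: hit
B: fault, frames (J Q B)
J: hit
N: fault, frames (J Q B N)
Q: hit
J: hit
G: fault, evict J, frames (Q B N G)
J: fault, evict Q, frames (B N G J)
G: hit
B: hit
Q: fault, evict B, frames (N G J Q)
B: fault, evict N, frames (G J Q B)
Page faults: 8.

8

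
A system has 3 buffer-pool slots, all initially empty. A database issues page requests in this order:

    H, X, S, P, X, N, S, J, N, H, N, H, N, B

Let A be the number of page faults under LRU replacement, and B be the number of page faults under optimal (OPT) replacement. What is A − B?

Under LRU: F F F F . F F F . F . . . F → 9 faults.
Under OPT: F F F F . F . F . F . . . F → 8 faults.
A − B = 9 − 8 = 1.

1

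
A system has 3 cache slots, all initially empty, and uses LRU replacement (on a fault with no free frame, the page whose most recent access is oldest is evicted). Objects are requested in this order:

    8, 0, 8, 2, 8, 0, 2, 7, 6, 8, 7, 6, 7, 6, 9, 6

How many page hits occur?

8 → fault, frames (8)
0 → fault, frames (8 0)
8 → hit
2 → fault, frames (0 8 2)
8 → hit
0 → hit
2 → hit
7 → fault, evict 8, frames (0 2 7)
6 → fault, evict 0, frames (2 7 6)
8 → fault, evict 2, frames (7 6 8)
7 → hit
6 → hit
7 → hit
6 → hit
9 → fault, evict 8, frames (7 6 9)
6 → hit
Hits: 9.

9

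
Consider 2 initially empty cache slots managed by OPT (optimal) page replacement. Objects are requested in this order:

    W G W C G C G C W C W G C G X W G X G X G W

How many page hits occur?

13

W: miss, frames (W)
G: miss, frames (W G)
W: hit
C: miss, evict W, frames (G C)
G: hit
C: hit
G: hit
C: hit
W: miss, evict G, frames (C W)
C: hit
W: hit
G: miss, evict W, frames (C G)
C: hit
G: hit
X: miss, evict C, frames (G X)
W: miss, evict X, frames (G W)
G: hit
X: miss, evict W, frames (G X)
G: hit
X: hit
G: hit
W: miss, evict X, frames (G W)
Hits: 13.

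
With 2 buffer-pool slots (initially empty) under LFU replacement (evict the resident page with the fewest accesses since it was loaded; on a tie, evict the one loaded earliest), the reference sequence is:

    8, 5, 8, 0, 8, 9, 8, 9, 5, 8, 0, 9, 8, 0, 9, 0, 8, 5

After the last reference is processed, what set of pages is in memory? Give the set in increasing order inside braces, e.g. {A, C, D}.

8 → fault, frames (8)
5 → fault, frames (8 5)
8 → hit
0 → fault, evict 5, frames (8 0)
8 → hit
9 → fault, evict 0, frames (8 9)
8 → hit
9 → hit
5 → fault, evict 9, frames (8 5)
8 → hit
0 → fault, evict 5, frames (8 0)
9 → fault, evict 0, frames (8 9)
8 → hit
0 → fault, evict 9, frames (8 0)
9 → fault, evict 0, frames (8 9)
0 → fault, evict 9, frames (8 0)
8 → hit
5 → fault, evict 0, frames (8 5)

{5, 8}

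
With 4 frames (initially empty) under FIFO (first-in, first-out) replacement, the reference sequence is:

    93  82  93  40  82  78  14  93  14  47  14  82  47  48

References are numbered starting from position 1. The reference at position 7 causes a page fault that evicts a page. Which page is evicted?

93

pos 1: 93: miss, frames (93)
pos 2: 82: miss, frames (93 82)
pos 3: 93: hit
pos 4: 40: miss, frames (93 82 40)
pos 5: 82: hit
pos 6: 78: miss, frames (93 82 40 78)
pos 7: 14: miss, evict 93, frames (82 40 78 14)
At position 7, page 93 is evicted.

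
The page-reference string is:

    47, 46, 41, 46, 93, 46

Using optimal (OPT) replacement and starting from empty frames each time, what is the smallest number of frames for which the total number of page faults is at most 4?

f=1: 6 faults
f=2: 4 faults
f=3: 4 faults
f=4: 4 faults
Smallest f with faults ≤ 4 is 2.

2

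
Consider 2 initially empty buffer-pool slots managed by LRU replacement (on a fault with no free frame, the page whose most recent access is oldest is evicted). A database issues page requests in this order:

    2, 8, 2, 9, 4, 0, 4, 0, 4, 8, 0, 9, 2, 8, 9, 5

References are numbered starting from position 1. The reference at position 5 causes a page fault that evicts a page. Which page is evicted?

2

pos 1: 2 → miss, frames {2}
pos 2: 8 → miss, frames {2,8}
pos 3: 2 → hit
pos 4: 9 → miss, evict 8, frames {2,9}
pos 5: 4 → miss, evict 2, frames {9,4}
At position 5, page 2 is evicted.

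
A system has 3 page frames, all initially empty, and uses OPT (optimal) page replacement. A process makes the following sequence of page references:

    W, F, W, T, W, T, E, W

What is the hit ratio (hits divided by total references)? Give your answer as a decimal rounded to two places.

W → fault, frames (W)
F → fault, frames (W F)
W → hit
T → fault, frames (W F T)
W → hit
T → hit
E → fault, evict T, frames (W F E)
W → hit
Hits: 4 of 8 references → 4/8 = 0.5000.

0.50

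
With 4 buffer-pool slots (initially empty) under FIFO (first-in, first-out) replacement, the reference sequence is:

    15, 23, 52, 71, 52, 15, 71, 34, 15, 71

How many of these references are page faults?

15: miss, frames {15}
23: miss, frames {15,23}
52: miss, frames {15,23,52}
71: miss, frames {15,23,52,71}
52: hit
15: hit
71: hit
34: miss, evict 15, frames {23,52,71,34}
15: miss, evict 23, frames {52,71,34,15}
71: hit
Page faults: 6.

6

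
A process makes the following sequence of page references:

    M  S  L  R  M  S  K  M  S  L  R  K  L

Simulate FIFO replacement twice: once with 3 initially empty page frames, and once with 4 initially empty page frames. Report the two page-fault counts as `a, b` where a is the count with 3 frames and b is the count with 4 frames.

9, 10

3 frames: F F F F F F F . . F F . . → 9 faults.
4 frames: F F F F . . F F F F F F . → 10 faults.
10 > 9: adding a frame increased faults — Belady's anomaly.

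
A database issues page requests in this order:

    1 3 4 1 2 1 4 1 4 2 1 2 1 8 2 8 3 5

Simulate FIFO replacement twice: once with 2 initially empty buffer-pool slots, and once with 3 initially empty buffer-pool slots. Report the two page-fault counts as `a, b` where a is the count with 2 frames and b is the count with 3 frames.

2 frames: F F F F F . F F . F . . . F . . F F → 11 faults.
3 frames: F F F . F F . . . . . . . F . . F F → 8 faults.
8 < 11: adding a frame reduced faults, as is typical.

11, 8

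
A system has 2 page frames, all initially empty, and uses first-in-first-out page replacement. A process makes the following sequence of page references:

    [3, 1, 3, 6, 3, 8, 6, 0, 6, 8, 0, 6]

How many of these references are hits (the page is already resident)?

3: miss, frames (3)
1: miss, frames (3 1)
3: hit
6: miss, evict 3, frames (1 6)
3: miss, evict 1, frames (6 3)
8: miss, evict 6, frames (3 8)
6: miss, evict 3, frames (8 6)
0: miss, evict 8, frames (6 0)
6: hit
8: miss, evict 6, frames (0 8)
0: hit
6: miss, evict 0, frames (8 6)
Hits: 3.

3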